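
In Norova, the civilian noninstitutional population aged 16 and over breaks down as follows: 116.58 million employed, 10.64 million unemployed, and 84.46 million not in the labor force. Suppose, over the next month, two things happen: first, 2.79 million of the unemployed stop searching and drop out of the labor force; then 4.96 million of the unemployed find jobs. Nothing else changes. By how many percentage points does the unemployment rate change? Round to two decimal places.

The unemployment rate changes by −6.04 percentage points.

Initially, labor force = 116.58 + 10.64 = 127.22 million, so u = 10.64/127.22 = 8.36%.
After the first change, unemployed and labor force both fall by 2.79 → E = 116.58, U = 7.85, labor force = 124.43 million.
After the second change, unemployed falls and employed rises by 4.96; labor force unchanged → E = 121.54, U = 2.89, labor force = 124.43 million.
New unemployment rate = 2.89 / 124.43 = 2.32%.
Change = 2.32% − 8.36% = −6.04 percentage points.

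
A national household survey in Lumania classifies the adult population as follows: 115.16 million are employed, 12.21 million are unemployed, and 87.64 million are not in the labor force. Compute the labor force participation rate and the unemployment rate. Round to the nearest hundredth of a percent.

Labor force participation rate ≈ 59.24%; unemployment rate ≈ 9.59%.

Labor force = employed + unemployed = 115.16 + 12.21 = 127.37 million.
Working-age population = 127.37 + 87.64 = 215.01 million.
Unemployment rate = 12.21 / 127.37 = 9.59%.
Labor force participation rate = 127.37 / 215.01 = 59.24%.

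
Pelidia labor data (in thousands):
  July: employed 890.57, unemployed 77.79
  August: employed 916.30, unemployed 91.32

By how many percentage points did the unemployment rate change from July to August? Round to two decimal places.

The unemployment rate changed by +1.03 percentage points.

July: labor force = 890.57 + 77.79 = 968.36; u = 77.79/968.36 = 8.03%.
August: labor force = 916.30 + 91.32 = 1,007.62; u = 91.32/1,007.62 = 9.06%.
Change = 9.06% − 8.03% = +1.03 pp.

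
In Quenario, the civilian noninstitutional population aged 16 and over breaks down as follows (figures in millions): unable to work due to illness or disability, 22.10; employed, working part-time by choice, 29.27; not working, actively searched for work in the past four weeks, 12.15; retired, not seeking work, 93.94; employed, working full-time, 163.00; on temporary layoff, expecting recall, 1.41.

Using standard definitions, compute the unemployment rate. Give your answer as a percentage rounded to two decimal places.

Employed = 29.27 + 163.00 = 192.27 million.
Unemployed = 12.15 + 1.41 = 13.56 million (jobless and actively searching, or on temporary layoff).
Labor force = 192.27 + 13.56 = 205.83 million.
Unemployment rate = 13.56 / 205.83 = 6.59%.

Unemployment rate ≈ 6.59%.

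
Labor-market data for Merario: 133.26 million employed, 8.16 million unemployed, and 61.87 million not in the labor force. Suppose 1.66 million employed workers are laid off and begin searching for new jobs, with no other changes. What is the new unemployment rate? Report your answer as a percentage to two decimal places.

Initially, labor force = 133.26 + 8.16 = 141.42 million, so u = 8.16/141.42 = 5.77%.
After the change, employed falls and unemployed rises by 1.66; labor force unchanged → E = 131.60, U = 9.82, labor force = 141.42 million.
New unemployment rate = 9.82 / 141.42 = 6.94%.

New unemployment rate ≈ 6.94%.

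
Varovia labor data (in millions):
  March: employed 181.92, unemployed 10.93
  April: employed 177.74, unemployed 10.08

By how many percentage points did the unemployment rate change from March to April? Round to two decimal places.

March: labor force = 181.92 + 10.93 = 192.85; u = 10.93/192.85 = 5.67%.
April: labor force = 177.74 + 10.08 = 187.82; u = 10.08/187.82 = 5.37%.
Change = 5.37% − 5.67% = −0.30 pp.

The unemployment rate changed by −0.30 percentage points.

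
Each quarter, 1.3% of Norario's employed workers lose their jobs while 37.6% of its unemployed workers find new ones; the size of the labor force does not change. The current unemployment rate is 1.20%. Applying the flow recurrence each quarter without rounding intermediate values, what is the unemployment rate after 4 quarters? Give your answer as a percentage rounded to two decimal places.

With a fixed labor force, u_{t+1} = u_t + s·(1−u_t) − f·u_t = u_t·(1−s−f) + s.
Here 1−s−f = 0.611 and s = 0.013.
u_1 = 0.012000 × 0.611 + 0.013 = 0.020332.
u_2 = 0.020332 × 0.611 + 0.013 = 0.025423.
u_3 = 0.025423 × 0.611 + 0.013 = 0.028533.
u_4 = 0.028533 × 0.611 + 0.013 = 0.030434.

Unemployment rate after four quarters ≈ 3.04%.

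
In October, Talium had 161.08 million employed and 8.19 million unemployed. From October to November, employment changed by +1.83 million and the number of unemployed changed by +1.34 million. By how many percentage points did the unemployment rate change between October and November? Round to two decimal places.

October: labor force = 161.08 + 8.19 = 169.27; u = 8.19/169.27 = 4.84%.
November: labor force = 162.91 + 9.53 = 172.44; u = 9.53/172.44 = 5.53%.
Change = 5.53% − 4.84% = +0.69 pp.

The unemployment rate changed by +0.69 percentage points.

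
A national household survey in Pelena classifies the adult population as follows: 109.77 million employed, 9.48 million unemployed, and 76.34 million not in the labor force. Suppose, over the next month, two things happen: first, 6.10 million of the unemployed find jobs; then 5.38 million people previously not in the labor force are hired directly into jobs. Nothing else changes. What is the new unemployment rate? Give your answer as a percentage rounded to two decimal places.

New unemployment rate ≈ 2.71%.

Initially, labor force = 109.77 + 9.48 = 119.25 million, so u = 9.48/119.25 = 7.95%.
After the first change, unemployed falls and employed rises by 6.10; labor force unchanged → E = 115.87, U = 3.38, labor force = 119.25 million.
After the second change, employed and labor force both rise by 5.38; unemployed unchanged → E = 121.25, U = 3.38, labor force = 124.63 million.
New unemployment rate = 3.38 / 124.63 = 2.71%.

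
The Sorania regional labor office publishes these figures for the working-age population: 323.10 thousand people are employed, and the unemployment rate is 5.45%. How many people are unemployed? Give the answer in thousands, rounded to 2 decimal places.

About 18.62 thousand are unemployed.

Let U be the number unemployed. The labor force is E + U, and U/(E+U) = 0.0545.
So U = 0.0545 × 323.10 / (1 − 0.0545) = 17.6090 / 0.9455 ≈ 18.62 thousand.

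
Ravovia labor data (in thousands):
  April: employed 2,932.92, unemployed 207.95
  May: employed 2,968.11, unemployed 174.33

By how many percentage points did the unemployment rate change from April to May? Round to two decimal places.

The unemployment rate changed by −1.07 percentage points.

April: labor force = 2,932.92 + 207.95 = 3,140.87; u = 207.95/3,140.87 = 6.62%.
May: labor force = 2,968.11 + 174.33 = 3,142.44; u = 174.33/3,142.44 = 5.55%.
Change = 5.55% − 6.62% = −1.07 pp.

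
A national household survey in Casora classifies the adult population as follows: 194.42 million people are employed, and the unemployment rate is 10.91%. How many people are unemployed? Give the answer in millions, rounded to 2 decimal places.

About 23.81 million are unemployed.

Let U be the number unemployed. The labor force is E + U, and U/(E+U) = 0.1091.
So U = 0.1091 × 194.42 / (1 − 0.1091) = 21.2112 / 0.8909 ≈ 23.81 million.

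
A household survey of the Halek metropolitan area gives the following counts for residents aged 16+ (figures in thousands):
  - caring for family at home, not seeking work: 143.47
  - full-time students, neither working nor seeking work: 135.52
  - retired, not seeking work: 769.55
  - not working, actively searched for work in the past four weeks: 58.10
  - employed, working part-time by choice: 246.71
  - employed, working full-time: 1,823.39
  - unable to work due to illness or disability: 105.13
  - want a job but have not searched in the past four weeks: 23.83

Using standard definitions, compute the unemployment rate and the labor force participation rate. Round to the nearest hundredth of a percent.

Unemployment rate ≈ 2.73%; labor force participation rate ≈ 64.38%.

Employed = 246.71 + 1,823.39 = 2,070.10 thousand.
Unemployed = 58.10 thousand.
Labor force = 2,070.10 + 58.10 = 2,128.20 thousand.
Not in labor force = 143.47 + 135.52 + 769.55 + 105.13 + 23.83 = 1,177.50 thousand (those not working and not actively searching are outside the labor force — including those who want a job but have given up searching).
Civilian working-age population = 2,128.20 + 1,177.50 = 3,305.70 thousand.
Unemployment rate = 58.10 / 2,128.20 = 2.73%.
Labor force participation rate = 2,128.20 / 3,305.70 = 64.38%.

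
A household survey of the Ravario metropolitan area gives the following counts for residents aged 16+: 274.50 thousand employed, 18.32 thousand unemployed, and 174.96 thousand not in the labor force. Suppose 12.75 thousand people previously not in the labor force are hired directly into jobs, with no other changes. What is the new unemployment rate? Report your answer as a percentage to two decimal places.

New unemployment rate ≈ 6.00%.

Initially, labor force = 274.50 + 18.32 = 292.82 thousand, so u = 18.32/292.82 = 6.26%.
After the change, employed and labor force both rise by 12.75; unemployed unchanged → E = 287.25, U = 18.32, labor force = 305.57 thousand.
New unemployment rate = 18.32 / 305.57 = 6.00%.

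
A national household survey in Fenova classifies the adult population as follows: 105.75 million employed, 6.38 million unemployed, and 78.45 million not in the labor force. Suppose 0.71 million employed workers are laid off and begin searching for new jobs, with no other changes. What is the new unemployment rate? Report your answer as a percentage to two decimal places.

Initially, labor force = 105.75 + 6.38 = 112.13 million, so u = 6.38/112.13 = 5.69%.
After the change, employed falls and unemployed rises by 0.71; labor force unchanged → E = 105.04, U = 7.09, labor force = 112.13 million.
New unemployment rate = 7.09 / 112.13 = 6.32%.

New unemployment rate ≈ 6.32%.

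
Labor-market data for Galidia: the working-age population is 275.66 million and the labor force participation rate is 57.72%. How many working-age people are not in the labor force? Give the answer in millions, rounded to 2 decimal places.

Share not in the labor force = 1 − 0.5772 = 0.4228.
Not in labor force = 0.4228 × 275.66 ≈ 116.55 million.

About 116.55 million are not in the labor force.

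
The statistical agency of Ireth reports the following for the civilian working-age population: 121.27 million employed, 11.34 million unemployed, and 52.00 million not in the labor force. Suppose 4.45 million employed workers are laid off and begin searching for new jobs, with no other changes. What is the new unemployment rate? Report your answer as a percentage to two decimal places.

New unemployment rate ≈ 11.91%.

Initially, labor force = 121.27 + 11.34 = 132.61 million, so u = 11.34/132.61 = 8.55%.
After the change, employed falls and unemployed rises by 4.45; labor force unchanged → E = 116.82, U = 15.79, labor force = 132.61 million.
New unemployment rate = 15.79 / 132.61 = 11.91%.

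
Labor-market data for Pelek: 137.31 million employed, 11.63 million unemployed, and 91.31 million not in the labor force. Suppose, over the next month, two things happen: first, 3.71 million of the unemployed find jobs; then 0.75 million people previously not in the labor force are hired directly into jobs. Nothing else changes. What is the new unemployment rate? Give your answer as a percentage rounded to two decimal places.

New unemployment rate ≈ 5.29%.

Initially, labor force = 137.31 + 11.63 = 148.94 million, so u = 11.63/148.94 = 7.81%.
After the first change, unemployed falls and employed rises by 3.71; labor force unchanged → E = 141.02, U = 7.92, labor force = 148.94 million.
After the second change, employed and labor force both rise by 0.75; unemployed unchanged → E = 141.77, U = 7.92, labor force = 149.69 million.
New unemployment rate = 7.92 / 149.69 = 5.29%.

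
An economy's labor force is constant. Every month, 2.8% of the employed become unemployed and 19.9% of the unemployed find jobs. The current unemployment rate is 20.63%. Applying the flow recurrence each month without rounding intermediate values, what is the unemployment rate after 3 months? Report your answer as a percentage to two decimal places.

Unemployment rate after three months ≈ 16.17%.

With a fixed labor force, u_{t+1} = u_t + s·(1−u_t) − f·u_t = u_t·(1−s−f) + s.
Here 1−s−f = 0.773 and s = 0.028.
u_1 = 0.206300 × 0.773 + 0.028 = 0.187470.
u_2 = 0.187470 × 0.773 + 0.028 = 0.172914.
u_3 = 0.172914 × 0.773 + 0.028 = 0.161663.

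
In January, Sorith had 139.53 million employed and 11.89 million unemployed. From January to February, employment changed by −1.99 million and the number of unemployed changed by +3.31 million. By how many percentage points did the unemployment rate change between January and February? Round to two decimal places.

The unemployment rate changed by +2.10 percentage points.

January: labor force = 139.53 + 11.89 = 151.42; u = 11.89/151.42 = 7.85%.
February: labor force = 137.54 + 15.20 = 152.74; u = 15.20/152.74 = 9.95%.
Change = 9.95% − 7.85% = +2.10 pp.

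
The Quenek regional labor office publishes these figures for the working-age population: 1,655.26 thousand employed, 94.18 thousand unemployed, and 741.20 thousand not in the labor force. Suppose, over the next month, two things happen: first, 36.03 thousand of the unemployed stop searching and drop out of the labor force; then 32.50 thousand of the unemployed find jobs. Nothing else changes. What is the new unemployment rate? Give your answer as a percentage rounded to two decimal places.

New unemployment rate ≈ 1.50%.

Initially, labor force = 1,655.26 + 94.18 = 1,749.44 thousand, so u = 94.18/1,749.44 = 5.38%.
After the first change, unemployed and labor force both fall by 36.03 → E = 1,655.26, U = 58.15, labor force = 1,713.41 thousand.
After the second change, unemployed falls and employed rises by 32.50; labor force unchanged → E = 1,687.76, U = 25.65, labor force = 1,713.41 thousand.
New unemployment rate = 25.65 / 1,713.41 = 1.50%.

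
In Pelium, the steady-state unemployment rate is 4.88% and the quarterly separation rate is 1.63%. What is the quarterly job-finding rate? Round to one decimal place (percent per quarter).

From u* = s/(s+f): f = s·(1−u)/u.
f = 1.63 × (1 − 0.0488) / 0.0488 = 1.5505 / 0.0488 ≈ 31.8% per quarter.

Job-finding rate ≈ 31.8% per quarter.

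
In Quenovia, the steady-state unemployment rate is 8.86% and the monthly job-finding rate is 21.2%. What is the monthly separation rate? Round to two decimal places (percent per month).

From u* = s/(s+f): s = u·f/(1−u).
s = 0.0886 × 21.2 / (1 − 0.0886) = 1.8783 / 0.9114 ≈ 2.06% per month.

Separation rate ≈ 2.06% per month.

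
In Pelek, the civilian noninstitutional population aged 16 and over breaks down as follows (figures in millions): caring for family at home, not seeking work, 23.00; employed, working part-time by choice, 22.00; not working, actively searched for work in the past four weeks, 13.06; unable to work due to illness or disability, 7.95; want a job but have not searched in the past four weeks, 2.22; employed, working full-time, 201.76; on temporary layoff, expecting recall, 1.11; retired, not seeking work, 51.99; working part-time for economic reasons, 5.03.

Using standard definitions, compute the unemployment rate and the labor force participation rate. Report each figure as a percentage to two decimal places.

Unemployment rate ≈ 5.83%; labor force participation rate ≈ 74.05%.

Employed = 22.00 + 201.76 + 5.03 = 228.79 million (anyone who worked, including part-time for economic reasons, counts as employed).
Unemployed = 13.06 + 1.11 = 14.17 million (jobless and actively searching, or on temporary layoff).
Labor force = 228.79 + 14.17 = 242.96 million.
Not in labor force = 23.00 + 7.95 + 2.22 + 51.99 = 85.16 million (those not working and not actively searching are outside the labor force — including those who want a job but have given up searching).
Civilian working-age population = 242.96 + 85.16 = 328.12 million.
Unemployment rate = 14.17 / 242.96 = 5.83%.
Labor force participation rate = 242.96 / 328.12 = 74.05%.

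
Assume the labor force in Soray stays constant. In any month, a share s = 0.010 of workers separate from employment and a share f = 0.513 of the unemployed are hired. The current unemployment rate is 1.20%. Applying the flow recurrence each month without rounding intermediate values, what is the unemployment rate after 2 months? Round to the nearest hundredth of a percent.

With a fixed labor force, u_{t+1} = u_t + s·(1−u_t) − f·u_t = u_t·(1−s−f) + s.
Here 1−s−f = 0.477 and s = 0.010.
u_1 = 0.012000 × 0.477 + 0.010 = 0.015724.
u_2 = 0.015724 × 0.477 + 0.010 = 0.017500.

Unemployment rate after two months ≈ 1.75%.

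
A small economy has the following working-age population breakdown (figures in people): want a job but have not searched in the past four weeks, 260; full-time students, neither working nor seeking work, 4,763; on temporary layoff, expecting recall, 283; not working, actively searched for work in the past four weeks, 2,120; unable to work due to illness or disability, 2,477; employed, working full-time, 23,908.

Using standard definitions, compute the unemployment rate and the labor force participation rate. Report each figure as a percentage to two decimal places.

Unemployment rate ≈ 9.13%; labor force participation rate ≈ 77.82%.

Employed = 23,908.
Unemployed = 283 + 2,120 = 2,403 (jobless and actively searching, or on temporary layoff).
Labor force = 23,908 + 2,403 = 26,311.
Not in labor force = 260 + 4,763 + 2,477 = 7,500 (those not working and not actively searching are outside the labor force — including those who want a job but have given up searching).
Civilian working-age population = 26,311 + 7,500 = 33,811.
Unemployment rate = 2,403 / 26,311 = 9.13%.
Labor force participation rate = 26,311 / 33,811 = 77.82%.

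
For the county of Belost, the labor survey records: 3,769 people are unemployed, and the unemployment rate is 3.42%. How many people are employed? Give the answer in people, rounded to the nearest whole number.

Labor force = U / u = 3,769 / 0.0342 ≈ 110,205.
Employed = labor force − unemployed = 110,205 − 3,769 = 106,436.

About 106,436 are employed.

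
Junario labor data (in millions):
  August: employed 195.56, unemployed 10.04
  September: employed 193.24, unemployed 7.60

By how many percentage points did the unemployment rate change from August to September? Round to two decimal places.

The unemployment rate changed by −1.10 percentage points.

August: labor force = 195.56 + 10.04 = 205.60; u = 10.04/205.60 = 4.88%.
September: labor force = 193.24 + 7.60 = 200.84; u = 7.60/200.84 = 3.78%.
Change = 3.78% − 4.88% = −1.10 pp.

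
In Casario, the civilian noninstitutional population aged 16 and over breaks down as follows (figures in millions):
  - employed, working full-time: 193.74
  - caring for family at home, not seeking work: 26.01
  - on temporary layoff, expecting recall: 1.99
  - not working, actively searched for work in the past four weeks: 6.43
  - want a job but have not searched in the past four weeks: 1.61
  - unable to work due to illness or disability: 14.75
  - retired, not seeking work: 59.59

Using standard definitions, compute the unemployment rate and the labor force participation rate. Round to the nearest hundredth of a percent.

Employed = 193.74 million.
Unemployed = 1.99 + 6.43 = 8.42 million (jobless and actively searching, or on temporary layoff).
Labor force = 193.74 + 8.42 = 202.16 million.
Not in labor force = 26.01 + 1.61 + 14.75 + 59.59 = 101.96 million (those not working and not actively searching are outside the labor force — including those who want a job but have given up searching).
Civilian working-age population = 202.16 + 101.96 = 304.12 million.
Unemployment rate = 8.42 / 202.16 = 4.17%.
Labor force participation rate = 202.16 / 304.12 = 66.47%.

Unemployment rate ≈ 4.17%; labor force participation rate ≈ 66.47%.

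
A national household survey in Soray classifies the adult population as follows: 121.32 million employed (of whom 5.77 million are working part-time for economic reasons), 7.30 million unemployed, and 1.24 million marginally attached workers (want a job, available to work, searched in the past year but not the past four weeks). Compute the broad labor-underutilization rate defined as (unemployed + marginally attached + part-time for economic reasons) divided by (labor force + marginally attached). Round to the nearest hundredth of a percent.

Broad underutilization rate ≈ 11.02%.

Labor force = 121.32 + 7.30 = 128.62 million.
Numerator = 7.30 + 1.24 + 5.77 = 14.31 million.
Denominator = 128.62 + 1.24 = 129.86 million.
Broad rate = 14.31 / 129.86 = 11.02%.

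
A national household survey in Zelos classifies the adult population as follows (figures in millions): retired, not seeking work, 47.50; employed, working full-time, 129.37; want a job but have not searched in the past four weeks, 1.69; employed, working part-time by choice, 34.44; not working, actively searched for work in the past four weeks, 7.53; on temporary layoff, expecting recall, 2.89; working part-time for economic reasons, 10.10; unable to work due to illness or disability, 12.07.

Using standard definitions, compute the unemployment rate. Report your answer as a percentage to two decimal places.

Employed = 129.37 + 34.44 + 10.10 = 173.91 million (anyone who worked, including part-time for economic reasons, counts as employed).
Unemployed = 7.53 + 2.89 = 10.42 million (jobless and actively searching, or on temporary layoff).
Labor force = 173.91 + 10.42 = 184.33 million.
Unemployment rate = 10.42 / 184.33 = 5.65%.

Unemployment rate ≈ 5.65%.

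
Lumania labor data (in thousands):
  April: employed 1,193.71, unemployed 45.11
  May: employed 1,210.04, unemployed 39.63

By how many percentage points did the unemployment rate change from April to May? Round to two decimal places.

The unemployment rate changed by −0.47 percentage points.

April: labor force = 1,193.71 + 45.11 = 1,238.82; u = 45.11/1,238.82 = 3.64%.
May: labor force = 1,210.04 + 39.63 = 1,249.67; u = 39.63/1,249.67 = 3.17%.
Change = 3.17% − 3.64% = −0.47 pp.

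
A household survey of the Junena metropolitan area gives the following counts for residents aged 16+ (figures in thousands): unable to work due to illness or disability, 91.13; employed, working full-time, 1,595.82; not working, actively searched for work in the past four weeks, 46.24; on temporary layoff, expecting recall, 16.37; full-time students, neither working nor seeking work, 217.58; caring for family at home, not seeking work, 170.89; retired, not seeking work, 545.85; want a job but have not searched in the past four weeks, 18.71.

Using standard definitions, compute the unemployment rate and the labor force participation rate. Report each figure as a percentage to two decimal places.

Employed = 1,595.82 thousand.
Unemployed = 46.24 + 16.37 = 62.61 thousand (jobless and actively searching, or on temporary layoff).
Labor force = 1,595.82 + 62.61 = 1,658.43 thousand.
Not in labor force = 91.13 + 217.58 + 170.89 + 545.85 + 18.71 = 1,044.16 thousand (those not working and not actively searching are outside the labor force — including those who want a job but have given up searching).
Civilian working-age population = 1,658.43 + 1,044.16 = 2,702.59 thousand.
Unemployment rate = 62.61 / 1,658.43 = 3.78%.
Labor force participation rate = 1,658.43 / 2,702.59 = 61.36%.

Unemployment rate ≈ 3.78%; labor force participation rate ≈ 61.36%.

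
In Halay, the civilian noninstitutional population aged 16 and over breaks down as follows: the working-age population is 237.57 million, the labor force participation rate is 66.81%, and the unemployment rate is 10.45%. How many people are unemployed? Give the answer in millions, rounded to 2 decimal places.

About 16.59 million are unemployed.

Labor force = 0.6681 × 237.57 = 158.72 million.
Unemployed = 0.1045 × 158.72 ≈ 16.59 million.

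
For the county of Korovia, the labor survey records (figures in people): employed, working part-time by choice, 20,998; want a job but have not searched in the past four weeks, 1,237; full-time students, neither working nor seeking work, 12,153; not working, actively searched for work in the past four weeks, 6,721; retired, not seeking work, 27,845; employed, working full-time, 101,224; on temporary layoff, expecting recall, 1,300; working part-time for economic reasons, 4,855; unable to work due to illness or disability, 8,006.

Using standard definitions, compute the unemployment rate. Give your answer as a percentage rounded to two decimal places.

Employed = 20,998 + 101,224 + 4,855 = 127,077 (anyone who worked, including part-time for economic reasons, counts as employed).
Unemployed = 6,721 + 1,300 = 8,021 (jobless and actively searching, or on temporary layoff).
Labor force = 127,077 + 8,021 = 135,098.
Unemployment rate = 8,021 / 135,098 = 5.94%.

Unemployment rate ≈ 5.94%.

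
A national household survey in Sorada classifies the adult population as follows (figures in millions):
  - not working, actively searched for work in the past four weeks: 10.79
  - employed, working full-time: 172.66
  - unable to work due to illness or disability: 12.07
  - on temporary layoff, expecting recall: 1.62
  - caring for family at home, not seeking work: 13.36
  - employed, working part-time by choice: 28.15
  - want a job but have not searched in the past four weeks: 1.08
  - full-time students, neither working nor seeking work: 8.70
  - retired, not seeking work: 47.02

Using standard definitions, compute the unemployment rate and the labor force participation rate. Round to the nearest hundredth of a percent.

Employed = 172.66 + 28.15 = 200.81 million.
Unemployed = 10.79 + 1.62 = 12.41 million (jobless and actively searching, or on temporary layoff).
Labor force = 200.81 + 12.41 = 213.22 million.
Not in labor force = 12.07 + 13.36 + 1.08 + 8.70 + 47.02 = 82.23 million (those not working and not actively searching are outside the labor force — including those who want a job but have given up searching).
Civilian working-age population = 213.22 + 82.23 = 295.45 million.
Unemployment rate = 12.41 / 213.22 = 5.82%.
Labor force participation rate = 213.22 / 295.45 = 72.17%.

Unemployment rate ≈ 5.82%; labor force participation rate ≈ 72.17%.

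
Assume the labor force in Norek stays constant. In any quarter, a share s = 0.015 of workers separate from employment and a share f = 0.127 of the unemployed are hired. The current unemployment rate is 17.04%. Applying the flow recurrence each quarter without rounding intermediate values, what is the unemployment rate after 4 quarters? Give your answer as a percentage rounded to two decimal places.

Unemployment rate after four quarters ≈ 14.07%.

With a fixed labor force, u_{t+1} = u_t + s·(1−u_t) − f·u_t = u_t·(1−s−f) + s.
Here 1−s−f = 0.858 and s = 0.015.
u_1 = 0.170400 × 0.858 + 0.015 = 0.161203.
u_2 = 0.161203 × 0.858 + 0.015 = 0.153312.
u_3 = 0.153312 × 0.858 + 0.015 = 0.146542.
u_4 = 0.146542 × 0.858 + 0.015 = 0.140733.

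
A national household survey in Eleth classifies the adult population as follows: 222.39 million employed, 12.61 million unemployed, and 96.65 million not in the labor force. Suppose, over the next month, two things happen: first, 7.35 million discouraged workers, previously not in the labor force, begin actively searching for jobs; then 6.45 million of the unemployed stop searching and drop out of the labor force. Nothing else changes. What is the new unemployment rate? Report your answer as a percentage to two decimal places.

New unemployment rate ≈ 5.73%.

Initially, labor force = 222.39 + 12.61 = 235.00 million, so u = 12.61/235.00 = 5.37%.
After the first change, unemployed and labor force both rise by 7.35 → E = 222.39, U = 19.96, labor force = 242.35 million.
After the second change, unemployed and labor force both fall by 6.45 → E = 222.39, U = 13.51, labor force = 235.90 million.
New unemployment rate = 13.51 / 235.90 = 5.73%.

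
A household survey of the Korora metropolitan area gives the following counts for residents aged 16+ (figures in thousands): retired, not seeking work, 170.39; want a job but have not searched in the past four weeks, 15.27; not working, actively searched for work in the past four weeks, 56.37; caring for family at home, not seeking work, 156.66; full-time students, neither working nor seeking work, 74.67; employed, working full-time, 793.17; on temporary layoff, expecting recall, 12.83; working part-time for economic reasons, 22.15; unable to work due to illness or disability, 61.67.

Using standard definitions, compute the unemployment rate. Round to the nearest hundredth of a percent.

Employed = 793.17 + 22.15 = 815.32 thousand (anyone who worked, including part-time for economic reasons, counts as employed).
Unemployed = 56.37 + 12.83 = 69.20 thousand (jobless and actively searching, or on temporary layoff).
Labor force = 815.32 + 69.20 = 884.52 thousand.
Unemployment rate = 69.20 / 884.52 = 7.82%.

Unemployment rate ≈ 7.82%.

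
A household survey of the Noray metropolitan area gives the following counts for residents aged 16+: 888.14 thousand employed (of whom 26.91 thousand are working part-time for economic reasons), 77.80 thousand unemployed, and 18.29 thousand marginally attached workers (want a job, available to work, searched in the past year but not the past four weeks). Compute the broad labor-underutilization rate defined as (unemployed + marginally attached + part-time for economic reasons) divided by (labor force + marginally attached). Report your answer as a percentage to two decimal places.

Broad underutilization rate ≈ 12.50%.

Labor force = 888.14 + 77.80 = 965.94 thousand.
Numerator = 77.80 + 18.29 + 26.91 = 123.00 thousand.
Denominator = 965.94 + 18.29 = 984.23 thousand.
Broad rate = 123.00 / 984.23 = 12.50%.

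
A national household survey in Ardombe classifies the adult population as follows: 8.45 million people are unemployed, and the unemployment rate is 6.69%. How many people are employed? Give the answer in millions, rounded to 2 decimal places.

About 117.86 million are employed.

Labor force = U / u = 8.45 / 0.0669 ≈ 126.31 million.
Employed = labor force − unemployed = 126.31 − 8.45 = 117.86 million.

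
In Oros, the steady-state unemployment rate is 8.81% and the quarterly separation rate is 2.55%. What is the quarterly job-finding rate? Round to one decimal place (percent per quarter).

Job-finding rate ≈ 26.4% per quarter.

From u* = s/(s+f): f = s·(1−u)/u.
f = 2.55 × (1 − 0.0881) / 0.0881 = 2.3253 / 0.0881 ≈ 26.4% per quarter.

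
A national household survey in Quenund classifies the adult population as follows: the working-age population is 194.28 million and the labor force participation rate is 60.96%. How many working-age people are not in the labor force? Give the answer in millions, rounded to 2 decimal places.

About 75.85 million are not in the labor force.

Share not in the labor force = 1 − 0.6096 = 0.3904.
Not in labor force = 0.3904 × 194.28 ≈ 75.85 million.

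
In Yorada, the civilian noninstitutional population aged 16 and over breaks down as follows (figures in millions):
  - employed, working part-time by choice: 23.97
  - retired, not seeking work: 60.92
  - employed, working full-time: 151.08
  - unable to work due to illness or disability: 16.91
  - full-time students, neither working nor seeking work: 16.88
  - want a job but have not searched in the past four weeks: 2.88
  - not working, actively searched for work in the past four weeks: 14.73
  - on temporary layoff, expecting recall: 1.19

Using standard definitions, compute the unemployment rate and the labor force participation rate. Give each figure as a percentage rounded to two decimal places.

Unemployment rate ≈ 8.34%; labor force participation rate ≈ 66.18%.

Employed = 23.97 + 151.08 = 175.05 million.
Unemployed = 14.73 + 1.19 = 15.92 million (jobless and actively searching, or on temporary layoff).
Labor force = 175.05 + 15.92 = 190.97 million.
Not in labor force = 60.92 + 16.91 + 16.88 + 2.88 = 97.59 million (those not working and not actively searching are outside the labor force — including those who want a job but have given up searching).
Civilian working-age population = 190.97 + 97.59 = 288.56 million.
Unemployment rate = 15.92 / 190.97 = 8.34%.
Labor force participation rate = 190.97 / 288.56 = 66.18%.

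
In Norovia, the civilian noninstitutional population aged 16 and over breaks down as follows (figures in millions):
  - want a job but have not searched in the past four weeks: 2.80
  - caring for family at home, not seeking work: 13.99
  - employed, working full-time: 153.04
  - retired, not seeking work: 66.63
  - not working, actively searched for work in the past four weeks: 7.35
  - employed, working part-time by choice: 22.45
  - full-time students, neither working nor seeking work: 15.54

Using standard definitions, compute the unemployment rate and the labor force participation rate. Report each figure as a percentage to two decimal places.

Unemployment rate ≈ 4.02%; labor force participation rate ≈ 64.88%.

Employed = 153.04 + 22.45 = 175.49 million.
Unemployed = 7.35 million.
Labor force = 175.49 + 7.35 = 182.84 million.
Not in labor force = 2.80 + 13.99 + 66.63 + 15.54 = 98.96 million (those not working and not actively searching are outside the labor force — including those who want a job but have given up searching).
Civilian working-age population = 182.84 + 98.96 = 281.80 million.
Unemployment rate = 7.35 / 182.84 = 4.02%.
Labor force participation rate = 182.84 / 281.80 = 64.88%.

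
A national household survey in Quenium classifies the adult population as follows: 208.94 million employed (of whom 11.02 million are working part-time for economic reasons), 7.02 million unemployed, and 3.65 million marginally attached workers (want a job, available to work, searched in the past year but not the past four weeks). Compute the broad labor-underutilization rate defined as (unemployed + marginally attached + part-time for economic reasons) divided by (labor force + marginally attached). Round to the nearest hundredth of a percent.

Broad underutilization rate ≈ 9.88%.

Labor force = 208.94 + 7.02 = 215.96 million.
Numerator = 7.02 + 3.65 + 11.02 = 21.69 million.
Denominator = 215.96 + 3.65 = 219.61 million.
Broad rate = 21.69 / 219.61 = 9.88%.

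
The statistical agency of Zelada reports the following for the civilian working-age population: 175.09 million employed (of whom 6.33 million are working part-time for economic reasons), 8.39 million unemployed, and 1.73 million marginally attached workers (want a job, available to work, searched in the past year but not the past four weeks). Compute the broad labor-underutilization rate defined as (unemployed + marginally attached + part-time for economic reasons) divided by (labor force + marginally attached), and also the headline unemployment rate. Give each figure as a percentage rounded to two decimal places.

Broad underutilization rate ≈ 8.88%; headline unemployment rate ≈ 4.57%.

Labor force = 175.09 + 8.39 = 183.48 million.
Numerator = 8.39 + 1.73 + 6.33 = 16.45 million.
Denominator = 183.48 + 1.73 = 185.21 million.
Broad rate = 16.45 / 185.21 = 8.88%.
Headline unemployment rate = 8.39 / 183.48 = 4.57%.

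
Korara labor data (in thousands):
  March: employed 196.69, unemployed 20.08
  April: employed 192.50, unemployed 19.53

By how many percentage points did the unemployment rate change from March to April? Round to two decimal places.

The unemployment rate changed by −0.05 percentage points.

March: labor force = 196.69 + 20.08 = 216.77; u = 20.08/216.77 = 9.26%.
April: labor force = 192.50 + 19.53 = 212.03; u = 19.53/212.03 = 9.21%.
Change = 9.21% − 9.26% = −0.05 pp.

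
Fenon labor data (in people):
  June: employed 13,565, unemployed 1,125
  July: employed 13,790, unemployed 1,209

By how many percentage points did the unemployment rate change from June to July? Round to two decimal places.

June: labor force = 13,565 + 1,125 = 14,690; u = 1,125/14,690 = 7.66%.
July: labor force = 13,790 + 1,209 = 14,999; u = 1,209/14,999 = 8.06%.
Change = 8.06% − 7.66% = +0.40 pp.

The unemployment rate changed by +0.40 percentage points.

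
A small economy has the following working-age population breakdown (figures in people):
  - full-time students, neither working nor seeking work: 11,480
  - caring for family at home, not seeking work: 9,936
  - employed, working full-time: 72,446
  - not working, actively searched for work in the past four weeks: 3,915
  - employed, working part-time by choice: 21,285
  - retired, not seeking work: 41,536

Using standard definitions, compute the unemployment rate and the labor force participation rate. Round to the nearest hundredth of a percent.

Unemployment rate ≈ 4.01%; labor force participation rate ≈ 60.80%.

Employed = 72,446 + 21,285 = 93,731.
Unemployed = 3,915.
Labor force = 93,731 + 3,915 = 97,646.
Not in labor force = 11,480 + 9,936 + 41,536 = 62,952 (those not working and not actively searching are outside the labor force).
Civilian working-age population = 97,646 + 62,952 = 160,598.
Unemployment rate = 3,915 / 97,646 = 4.01%.
Labor force participation rate = 97,646 / 160,598 = 60.80%.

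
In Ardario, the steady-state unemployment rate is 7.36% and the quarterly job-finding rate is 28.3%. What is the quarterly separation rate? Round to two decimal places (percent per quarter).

Separation rate ≈ 2.25% per quarter.

From u* = s/(s+f): s = u·f/(1−u).
s = 0.0736 × 28.3 / (1 − 0.0736) = 2.0829 / 0.9264 ≈ 2.25% per quarter.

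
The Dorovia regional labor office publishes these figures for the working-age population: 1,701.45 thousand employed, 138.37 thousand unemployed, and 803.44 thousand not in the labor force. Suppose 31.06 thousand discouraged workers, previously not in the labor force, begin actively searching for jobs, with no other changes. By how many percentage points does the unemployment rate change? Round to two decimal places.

The unemployment rate changes by +1.54 percentage points.

Initially, labor force = 1,701.45 + 138.37 = 1,839.82 thousand, so u = 138.37/1,839.82 = 7.52%.
After the change, unemployed and labor force both rise by 31.06 → E = 1,701.45, U = 169.43, labor force = 1,870.88 thousand.
New unemployment rate = 169.43 / 1,870.88 = 9.06%.
Change = 9.06% − 7.52% = +1.54 percentage points.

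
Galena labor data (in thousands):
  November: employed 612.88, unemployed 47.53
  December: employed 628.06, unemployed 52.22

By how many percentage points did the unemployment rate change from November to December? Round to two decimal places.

The unemployment rate changed by +0.48 percentage points.

November: labor force = 612.88 + 47.53 = 660.41; u = 47.53/660.41 = 7.20%.
December: labor force = 628.06 + 52.22 = 680.28; u = 52.22/680.28 = 7.68%.
Change = 7.68% − 7.20% = +0.48 pp.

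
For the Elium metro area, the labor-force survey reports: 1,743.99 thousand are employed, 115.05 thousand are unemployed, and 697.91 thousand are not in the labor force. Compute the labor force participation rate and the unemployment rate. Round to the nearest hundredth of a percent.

Labor force = employed + unemployed = 1,743.99 + 115.05 = 1,859.04 thousand.
Working-age population = 1,859.04 + 697.91 = 2,556.95 thousand.
Unemployment rate = 115.05 / 1,859.04 = 6.19%.
Labor force participation rate = 1,859.04 / 2,556.95 = 72.71%.

Labor force participation rate ≈ 72.71%; unemployment rate ≈ 6.19%.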